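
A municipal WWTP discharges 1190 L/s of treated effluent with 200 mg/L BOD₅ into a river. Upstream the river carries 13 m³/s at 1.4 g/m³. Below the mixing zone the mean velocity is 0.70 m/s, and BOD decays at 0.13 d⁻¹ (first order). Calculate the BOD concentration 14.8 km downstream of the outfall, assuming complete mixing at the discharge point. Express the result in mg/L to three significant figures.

1190 L/s = 1.19 m³/s.
After complete mixing, C₀ = (1.19·200 + 13·1.4) / 14.19 = 18.05 mg/L.
Travel time t = 1.48e+04 m / 0.70 m/s = 2.114e+04 s = 0.2447 d.
C = 18.05·exp(−0.13·0.2447) = 18.05·0.9687 = 17.49 mg/L.

17.5 mg/L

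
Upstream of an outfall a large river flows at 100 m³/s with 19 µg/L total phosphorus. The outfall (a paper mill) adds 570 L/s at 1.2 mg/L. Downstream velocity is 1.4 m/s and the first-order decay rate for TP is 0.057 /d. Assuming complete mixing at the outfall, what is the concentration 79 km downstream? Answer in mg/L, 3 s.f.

0.0248 mg/L

570 L/s = 0.57 m³/s.
19 µg/L = 0.019 mg/L.
After complete mixing, C₀ = (0.57·1.2 + 100·0.019) / 100.6 = 0.02569 mg/L.
Travel time t = 7.9e+04 m / 1.4 m/s = 5.643e+04 s = 0.6531 d.
C = 0.02569·exp(−0.057·0.6531) = 0.02569·0.9635 = 0.02475 mg/L.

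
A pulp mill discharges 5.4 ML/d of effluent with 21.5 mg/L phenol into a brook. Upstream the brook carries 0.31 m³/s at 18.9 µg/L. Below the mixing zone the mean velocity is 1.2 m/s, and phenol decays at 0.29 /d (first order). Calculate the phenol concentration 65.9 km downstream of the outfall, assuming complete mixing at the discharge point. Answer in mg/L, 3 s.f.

3.01 mg/L

5.4 ML/d = 0.0625 m³/s.
18.9 µg/L = 0.0189 mg/L.
After complete mixing, C₀ = (0.0625·21.5 + 0.31·0.0189) / 0.3725 = 3.623 mg/L.
Travel time t = 6.59e+04 m / 1.2 m/s = 5.492e+04 s = 0.6356 d.
C = 3.623·exp(−0.29·0.6356) = 3.623·0.8317 = 3.013 mg/L.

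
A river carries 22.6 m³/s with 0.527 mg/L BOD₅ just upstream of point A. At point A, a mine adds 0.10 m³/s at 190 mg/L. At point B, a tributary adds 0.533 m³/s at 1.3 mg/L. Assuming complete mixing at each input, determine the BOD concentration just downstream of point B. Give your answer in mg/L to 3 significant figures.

After input A: C = (22.6·0.527 + 0.1·190) / 22.7 = 1.362 mg/L.
After input B: C = (22.7·1.362 + 0.533·1.3) / 23.23 = 1.36 mg/L.

1.36 mg/L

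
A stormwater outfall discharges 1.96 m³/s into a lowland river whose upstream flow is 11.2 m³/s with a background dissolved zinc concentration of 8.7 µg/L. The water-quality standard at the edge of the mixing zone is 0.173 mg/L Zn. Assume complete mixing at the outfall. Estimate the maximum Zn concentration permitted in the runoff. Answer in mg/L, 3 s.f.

8.7 µg/L = 0.0087 mg/L.
Mass balance: 0.173·13.16 = 1.96·Cₑ + 11.2·0.0087.
Cₑ = (2.277 − 0.09744) / 1.96 = 1.112 mg/L.

1.11 mg/L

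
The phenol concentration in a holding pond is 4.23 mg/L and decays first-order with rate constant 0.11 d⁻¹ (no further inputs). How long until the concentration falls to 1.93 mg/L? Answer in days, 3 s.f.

7.13 d

t = ln(C₀/C)/k = ln(4.23/1.93)/0.11 = 0.7847/0.11 = 7.133 d.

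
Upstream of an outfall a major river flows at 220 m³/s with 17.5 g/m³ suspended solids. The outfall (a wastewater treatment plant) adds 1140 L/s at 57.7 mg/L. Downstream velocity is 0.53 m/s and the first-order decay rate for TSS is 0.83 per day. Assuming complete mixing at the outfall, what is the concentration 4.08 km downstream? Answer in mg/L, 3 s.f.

1140 L/s = 1.14 m³/s.
After complete mixing, C₀ = (1.14·57.7 + 220·17.5) / 221.1 = 17.71 mg/L.
Travel time t = 4080 m / 0.53 m/s = 7698 s = 0.0891 d.
C = 17.71·exp(−0.83·0.0891) = 17.71·0.9287 = 16.45 mg/L.

16.4 mg/L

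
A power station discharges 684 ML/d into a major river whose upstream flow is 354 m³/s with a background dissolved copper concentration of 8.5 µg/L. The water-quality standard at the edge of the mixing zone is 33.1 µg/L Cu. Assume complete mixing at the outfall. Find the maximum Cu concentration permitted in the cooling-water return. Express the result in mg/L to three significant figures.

684 ML/d = 7.917 m³/s.
8.5 µg/L = 0.0085 mg/L.
33.1 µg/L = 0.0331 mg/L.
Mass balance: 0.0331·361.9 = 7.917·Cₑ + 354·0.0085.
Cₑ = (11.98 − 3.009) / 7.917 = 1.133 mg/L.

1.13 mg/L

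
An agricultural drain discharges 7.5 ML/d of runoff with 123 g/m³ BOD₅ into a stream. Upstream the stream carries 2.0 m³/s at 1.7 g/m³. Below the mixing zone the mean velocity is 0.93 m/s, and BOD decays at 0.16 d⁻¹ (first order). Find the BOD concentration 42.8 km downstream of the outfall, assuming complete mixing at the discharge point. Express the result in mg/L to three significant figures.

7.5 ML/d = 0.08681 m³/s.
After complete mixing, C₀ = (0.08681·123 + 2·1.7) / 2.087 = 6.746 mg/L.
Travel time t = 4.28e+04 m / 0.93 m/s = 4.602e+04 s = 0.5327 d.
C = 6.746·exp(−0.16·0.5327) = 6.746·0.9183 = 6.195 mg/L.

6.19 mg/L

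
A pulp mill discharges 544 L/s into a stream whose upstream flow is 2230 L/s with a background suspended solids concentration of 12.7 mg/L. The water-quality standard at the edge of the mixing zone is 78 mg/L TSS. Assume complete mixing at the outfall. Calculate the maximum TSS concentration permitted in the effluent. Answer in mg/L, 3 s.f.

544 L/s = 0.544 m³/s.
2230 L/s = 2.23 m³/s.
Mass balance: 78·2.774 = 0.544·Cₑ + 2.23·12.7.
Cₑ = (216.4 − 28.32) / 0.544 = 345.7 mg/L.

346 mg/L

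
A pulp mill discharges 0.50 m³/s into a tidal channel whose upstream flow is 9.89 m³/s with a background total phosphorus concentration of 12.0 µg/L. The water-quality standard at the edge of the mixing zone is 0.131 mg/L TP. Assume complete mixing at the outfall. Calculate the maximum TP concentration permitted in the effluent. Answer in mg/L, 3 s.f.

12.0 µg/L = 0.012 mg/L.
Mass balance: 0.131·10.39 = 0.5·Cₑ + 9.89·0.012.
Cₑ = (1.361 − 0.1187) / 0.5 = 2.485 mg/L.

2.48 mg/L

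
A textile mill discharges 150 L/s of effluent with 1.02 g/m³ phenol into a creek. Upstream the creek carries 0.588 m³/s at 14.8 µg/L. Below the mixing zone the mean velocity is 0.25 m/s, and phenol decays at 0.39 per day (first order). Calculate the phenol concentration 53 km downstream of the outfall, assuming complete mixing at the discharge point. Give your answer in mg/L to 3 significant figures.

0.0842 mg/L

150 L/s = 0.15 m³/s.
14.8 µg/L = 0.0148 mg/L.
After complete mixing, C₀ = (0.15·1.02 + 0.588·0.0148) / 0.738 = 0.2191 mg/L.
Travel time t = 5.3e+04 m / 0.25 m/s = 2.12e+05 s = 2.454 d.
C = 0.2191·exp(−0.39·2.454) = 0.2191·0.3841 = 0.08415 mg/L.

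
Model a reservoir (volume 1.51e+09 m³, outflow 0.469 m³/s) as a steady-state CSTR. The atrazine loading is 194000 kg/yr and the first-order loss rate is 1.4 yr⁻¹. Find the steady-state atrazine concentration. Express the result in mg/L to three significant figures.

Outflow Q = 0.469 m³/s × 3.156e+07 s/yr = 1.48e+07 m³/yr.
Steady-state CSTR mass balance: W = Q·C + k·V·C, so C = W/(Q + kV).
Q + kV = 1.48e+07 + 1.4·1.51e+09 = 2.129e+09 m³/yr.
C = 194000/2.129e+09 = 9.113e-05 kg/m³ = 0.09113 mg/L.

0.0911 mg/L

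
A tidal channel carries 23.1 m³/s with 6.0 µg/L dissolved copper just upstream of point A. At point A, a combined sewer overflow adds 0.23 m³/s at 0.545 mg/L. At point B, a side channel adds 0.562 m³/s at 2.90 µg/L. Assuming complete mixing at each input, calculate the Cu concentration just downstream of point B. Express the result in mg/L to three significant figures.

0.0111 mg/L

6.0 µg/L = 0.006 mg/L.
After input A: C = (23.1·0.006 + 0.23·0.545) / 23.33 = 0.01131 mg/L.
2.90 µg/L = 0.0029 mg/L.
After input B: C = (23.33·0.01131 + 0.562·0.0029) / 23.89 = 0.01112 mg/L.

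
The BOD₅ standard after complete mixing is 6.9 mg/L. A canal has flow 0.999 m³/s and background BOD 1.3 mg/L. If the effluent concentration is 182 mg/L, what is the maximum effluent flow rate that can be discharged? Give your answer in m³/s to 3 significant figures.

Mass balance at complete mixing: C_std·(Q_w + Q_r) = Q_w·C_e + Q_r·C_b.
Rearranging, Q_w = Q_r·(C_std − C_b)/(C_e − C_std) = 0.999·(6.9 − 1.3) / (182 − 6.9) = 0.03195 m³/s.

0.0319 m³/s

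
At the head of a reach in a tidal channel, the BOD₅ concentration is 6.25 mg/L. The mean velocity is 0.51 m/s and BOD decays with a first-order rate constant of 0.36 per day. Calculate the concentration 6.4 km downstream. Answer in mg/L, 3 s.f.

5.93 mg/L

Travel time t = 6.4 km / 0.51 m/s = 6400/0.51 = 1.255e+04 s = 0.1452 d.
First-order decay: C = 6.25·exp(−0.36·0.1452) = 6.25·0.9491 = 5.932 mg/L.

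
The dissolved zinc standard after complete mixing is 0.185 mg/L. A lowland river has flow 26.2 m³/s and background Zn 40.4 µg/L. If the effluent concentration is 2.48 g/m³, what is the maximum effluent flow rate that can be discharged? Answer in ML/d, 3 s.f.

143 ML/d

40.4 µg/L = 0.0404 mg/L.
Mass balance at complete mixing: C_std·(Q_w + Q_r) = Q_w·C_e + Q_r·C_b.
Rearranging, Q_w = Q_r·(C_std − C_b)/(C_e − C_std) = 26.2·(0.185 − 0.0404) / (2.48 − 0.185) = 1.651 m³/s.
= 142.6 ML/d.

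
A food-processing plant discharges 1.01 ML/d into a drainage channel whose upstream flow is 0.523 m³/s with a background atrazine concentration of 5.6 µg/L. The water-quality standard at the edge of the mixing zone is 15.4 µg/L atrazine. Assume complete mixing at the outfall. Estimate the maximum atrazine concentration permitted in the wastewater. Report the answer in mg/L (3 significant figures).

1.01 ML/d = 0.01169 m³/s.
5.6 µg/L = 0.0056 mg/L.
15.4 µg/L = 0.0154 mg/L.
Mass balance: 0.0154·0.5347 = 0.01169·Cₑ + 0.523·0.0056.
Cₑ = (0.008234 − 0.002929) / 0.01169 = 0.4539 mg/L.

0.454 mg/L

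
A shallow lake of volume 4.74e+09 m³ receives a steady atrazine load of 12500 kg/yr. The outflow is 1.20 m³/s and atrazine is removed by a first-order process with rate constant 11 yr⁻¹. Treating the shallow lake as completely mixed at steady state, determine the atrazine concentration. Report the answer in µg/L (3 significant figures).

0.240 µg/L

Outflow Q = 1.20 m³/s × 3.156e+07 s/yr = 3.787e+07 m³/yr.
Steady-state CSTR mass balance: W = Q·C + k·V·C, so C = W/(Q + kV).
Q + kV = 3.787e+07 + 11·4.74e+09 = 5.218e+10 m³/yr.
C = 12500/5.218e+10 = 2.396e-07 kg/m³ = 0.0002396 mg/L = 0.2396 µg/L.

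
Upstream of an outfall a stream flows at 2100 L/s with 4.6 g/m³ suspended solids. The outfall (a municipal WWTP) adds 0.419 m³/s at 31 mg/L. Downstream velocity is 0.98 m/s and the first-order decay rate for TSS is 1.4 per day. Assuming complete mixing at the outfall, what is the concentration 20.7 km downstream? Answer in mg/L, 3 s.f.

6.39 mg/L

2100 L/s = 2.1 m³/s.
After complete mixing, C₀ = (0.419·31 + 2.1·4.6) / 2.519 = 8.991 mg/L.
Travel time t = 2.07e+04 m / 0.98 m/s = 2.112e+04 s = 0.2445 d.
C = 8.991·exp(−1.4·0.2445) = 8.991·0.7102 = 6.385 mg/L.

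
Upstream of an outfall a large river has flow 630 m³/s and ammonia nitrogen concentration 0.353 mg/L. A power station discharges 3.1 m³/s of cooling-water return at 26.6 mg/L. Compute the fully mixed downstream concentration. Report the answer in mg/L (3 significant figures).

Flow-weighted mixing gives C = (3.1·26.6 + 630·0.353) / (3.1 + 630) = 304.9/633.1 = 0.4815 mg/L.

0.482 mg/L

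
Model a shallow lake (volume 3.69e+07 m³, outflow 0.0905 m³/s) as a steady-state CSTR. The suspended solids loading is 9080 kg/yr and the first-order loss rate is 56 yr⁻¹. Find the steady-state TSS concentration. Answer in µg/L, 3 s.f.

Outflow Q = 0.0905 m³/s × 3.156e+07 s/yr = 2.856e+06 m³/yr.
Steady-state CSTR mass balance: W = Q·C + k·V·C, so C = W/(Q + kV).
Q + kV = 2.856e+06 + 56·3.69e+07 = 2.069e+09 m³/yr.
C = 9080/2.069e+09 = 4.388e-06 kg/m³ = 0.004388 mg/L = 4.388 µg/L.

4.39 µg/L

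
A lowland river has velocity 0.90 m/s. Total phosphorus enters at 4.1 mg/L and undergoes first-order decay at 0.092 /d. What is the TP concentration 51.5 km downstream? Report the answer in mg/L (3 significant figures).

Travel time t = 51.5 km / 0.90 m/s = 5.15e+04/0.90 = 5.722e+04 s = 0.6623 d.
First-order decay: C = 4.1·exp(−0.092·0.6623) = 4.1·0.9409 = 3.858 mg/L.

3.86 mg/L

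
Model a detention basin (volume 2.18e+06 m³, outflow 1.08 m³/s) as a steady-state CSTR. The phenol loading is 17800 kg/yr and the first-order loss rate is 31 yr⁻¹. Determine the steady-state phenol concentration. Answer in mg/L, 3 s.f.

Outflow Q = 1.08 m³/s × 3.156e+07 s/yr = 3.408e+07 m³/yr.
Steady-state CSTR mass balance: W = Q·C + k·V·C, so C = W/(Q + kV).
Q + kV = 3.408e+07 + 31·2.18e+06 = 1.017e+08 m³/yr.
C = 17800/1.017e+08 = 0.0001751 kg/m³ = 0.1751 mg/L.

0.175 mg/L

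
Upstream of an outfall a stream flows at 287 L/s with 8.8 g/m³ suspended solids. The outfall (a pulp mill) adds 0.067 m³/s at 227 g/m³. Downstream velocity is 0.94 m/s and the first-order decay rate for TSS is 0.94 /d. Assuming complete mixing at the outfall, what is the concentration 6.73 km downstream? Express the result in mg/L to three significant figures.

46.3 mg/L

287 L/s = 0.287 m³/s.
After complete mixing, C₀ = (0.067·227 + 0.287·8.8) / 0.354 = 50.1 mg/L.
Travel time t = 6730 m / 0.94 m/s = 7160 s = 0.08287 d.
C = 50.1·exp(−0.94·0.08287) = 50.1·0.9251 = 46.34 mg/L.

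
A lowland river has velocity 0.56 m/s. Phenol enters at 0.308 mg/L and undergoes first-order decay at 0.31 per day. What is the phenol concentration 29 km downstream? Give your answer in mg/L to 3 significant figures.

Travel time t = 29 km / 0.56 m/s = 2.9e+04/0.56 = 5.179e+04 s = 0.5994 d.
First-order decay: C = 0.308·exp(−0.31·0.5994) = 0.308·0.8304 = 0.2558 mg/L.

0.256 mg/L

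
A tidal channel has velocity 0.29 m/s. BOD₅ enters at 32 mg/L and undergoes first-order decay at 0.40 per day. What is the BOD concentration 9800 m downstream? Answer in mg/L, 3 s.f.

Travel time t = 9800 m / 0.29 m/s = 9800/0.29 = 3.379e+04 s = 0.3911 d.
First-order decay: C = 32·exp(−0.40·0.3911) = 32·0.8552 = 27.37 mg/L.

27.4 mg/L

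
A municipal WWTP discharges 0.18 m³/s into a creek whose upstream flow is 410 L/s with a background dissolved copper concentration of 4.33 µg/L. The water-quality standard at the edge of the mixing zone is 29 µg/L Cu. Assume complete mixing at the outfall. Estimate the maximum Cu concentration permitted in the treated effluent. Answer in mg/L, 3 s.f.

410 L/s = 0.41 m³/s.
4.33 µg/L = 0.00433 mg/L.
29 µg/L = 0.029 mg/L.
Mass balance: 0.029·0.59 = 0.18·Cₑ + 0.41·0.00433.
Cₑ = (0.01711 − 0.001775) / 0.18 = 0.08519 mg/L.

0.0852 mg/L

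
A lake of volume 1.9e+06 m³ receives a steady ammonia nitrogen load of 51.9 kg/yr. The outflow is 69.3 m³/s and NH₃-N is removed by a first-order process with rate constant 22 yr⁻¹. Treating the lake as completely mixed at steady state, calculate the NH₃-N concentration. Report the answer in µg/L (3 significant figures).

Outflow Q = 69.3 m³/s × 3.156e+07 s/yr = 2.187e+09 m³/yr.
Steady-state CSTR mass balance: W = Q·C + k·V·C, so C = W/(Q + kV).
Q + kV = 2.187e+09 + 22·1.9e+06 = 2.229e+09 m³/yr.
C = 51.9/2.229e+09 = 2.329e-08 kg/m³ = 2.329e-05 mg/L = 0.02329 µg/L.

0.0233 µg/L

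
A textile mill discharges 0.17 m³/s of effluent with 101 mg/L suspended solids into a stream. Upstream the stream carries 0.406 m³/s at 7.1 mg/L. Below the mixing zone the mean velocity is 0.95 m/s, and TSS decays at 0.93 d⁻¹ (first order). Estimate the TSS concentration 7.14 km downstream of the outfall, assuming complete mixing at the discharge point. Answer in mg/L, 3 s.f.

32.1 mg/L

After complete mixing, C₀ = (0.17·101 + 0.406·7.1) / 0.576 = 34.81 mg/L.
Travel time t = 7140 m / 0.95 m/s = 7516 s = 0.08699 d.
C = 34.81·exp(−0.93·0.08699) = 34.81·0.9223 = 32.11 mg/L.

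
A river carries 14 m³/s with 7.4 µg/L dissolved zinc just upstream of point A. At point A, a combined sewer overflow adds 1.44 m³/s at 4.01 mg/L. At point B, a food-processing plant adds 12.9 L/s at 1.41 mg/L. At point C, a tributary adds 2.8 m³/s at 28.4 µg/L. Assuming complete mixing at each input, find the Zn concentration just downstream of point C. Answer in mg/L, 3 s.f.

0.327 mg/L

7.4 µg/L = 0.0074 mg/L.
After input A: C = (14·0.0074 + 1.44·4.01) / 15.44 = 0.3807 mg/L.
12.9 L/s = 0.0129 m³/s.
After input B: C = (15.44·0.3807 + 0.0129·1.41) / 15.45 = 0.3816 mg/L.
28.4 µg/L = 0.0284 mg/L.
After input C: C = (15.45·0.3816 + 2.8·0.0284) / 18.25 = 0.3274 mg/L.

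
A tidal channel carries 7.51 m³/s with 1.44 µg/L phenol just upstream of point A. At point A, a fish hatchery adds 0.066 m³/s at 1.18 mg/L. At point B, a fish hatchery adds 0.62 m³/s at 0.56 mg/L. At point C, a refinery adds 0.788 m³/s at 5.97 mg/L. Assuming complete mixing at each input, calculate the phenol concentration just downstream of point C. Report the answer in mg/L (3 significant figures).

1.44 µg/L = 0.00144 mg/L.
After input A: C = (7.51·0.00144 + 0.066·1.18) / 7.576 = 0.01171 mg/L.
After input B: C = (7.576·0.01171 + 0.62·0.56) / 8.196 = 0.05318 mg/L.
After input C: C = (8.196·0.05318 + 0.788·5.97) / 8.984 = 0.5722 mg/L.

0.572 mg/L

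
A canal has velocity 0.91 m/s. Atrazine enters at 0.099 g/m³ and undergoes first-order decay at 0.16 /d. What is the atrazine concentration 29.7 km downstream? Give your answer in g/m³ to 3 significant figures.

Travel time t = 29.7 km / 0.91 m/s = 2.97e+04/0.91 = 3.264e+04 s = 0.3777 d.
First-order decay: C = 0.099·exp(−0.16·0.3777) = 0.099·0.9414 = 0.09319 g/m³.

0.0932 g/m³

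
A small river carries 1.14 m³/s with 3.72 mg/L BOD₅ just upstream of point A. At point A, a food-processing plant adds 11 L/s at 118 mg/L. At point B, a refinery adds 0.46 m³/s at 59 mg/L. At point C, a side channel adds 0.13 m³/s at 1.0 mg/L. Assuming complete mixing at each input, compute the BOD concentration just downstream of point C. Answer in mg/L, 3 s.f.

18.8 mg/L

11 L/s = 0.011 m³/s.
After input A: C = (1.14·3.72 + 0.011·118) / 1.151 = 4.812 mg/L.
After input B: C = (1.151·4.812 + 0.46·59) / 1.611 = 20.28 mg/L.
After input C: C = (1.611·20.28 + 0.13·1) / 1.741 = 18.84 mg/L.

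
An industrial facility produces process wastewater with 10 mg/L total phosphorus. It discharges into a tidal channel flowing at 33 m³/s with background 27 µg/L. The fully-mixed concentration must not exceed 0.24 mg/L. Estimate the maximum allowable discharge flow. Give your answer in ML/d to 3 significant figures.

27 µg/L = 0.027 mg/L.
Mass balance at complete mixing: C_std·(Q_w + Q_r) = Q_w·C_e + Q_r·C_b.
Rearranging, Q_w = Q_r·(C_std − C_b)/(C_e − C_std) = 33·(0.24 − 0.027) / (10 − 0.24) = 0.7202 m³/s.
= 62.22 ML/d.

62.2 ML/d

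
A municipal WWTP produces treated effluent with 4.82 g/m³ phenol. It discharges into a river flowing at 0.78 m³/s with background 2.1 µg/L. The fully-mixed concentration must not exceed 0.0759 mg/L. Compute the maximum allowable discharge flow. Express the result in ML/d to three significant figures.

2.1 µg/L = 0.0021 mg/L.
Mass balance at complete mixing: C_std·(Q_w + Q_r) = Q_w·C_e + Q_r·C_b.
Rearranging, Q_w = Q_r·(C_std − C_b)/(C_e − C_std) = 0.78·(0.0759 − 0.0021) / (4.82 − 0.0759) = 0.01213 m³/s.
= 1.048 ML/d.

1.05 ML/d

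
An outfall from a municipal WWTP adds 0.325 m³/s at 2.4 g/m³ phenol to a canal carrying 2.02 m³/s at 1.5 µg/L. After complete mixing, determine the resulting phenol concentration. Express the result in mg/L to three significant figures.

0.334 mg/L

1.5 µg/L = 0.0015 mg/L.
Flow-weighted mixing gives C = (0.325·2.4 + 2.02·0.0015) / (0.325 + 2.02) = 0.783/2.345 = 0.3339 mg/L.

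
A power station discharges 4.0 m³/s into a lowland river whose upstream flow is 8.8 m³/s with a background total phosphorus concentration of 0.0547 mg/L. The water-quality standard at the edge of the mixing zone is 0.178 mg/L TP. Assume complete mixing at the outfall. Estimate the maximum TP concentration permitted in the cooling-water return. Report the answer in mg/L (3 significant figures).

0.449 mg/L

Mass balance: 0.178·12.8 = 4·Cₑ + 8.8·0.0547.
Cₑ = (2.278 − 0.4814) / 4 = 0.4493 mg/L.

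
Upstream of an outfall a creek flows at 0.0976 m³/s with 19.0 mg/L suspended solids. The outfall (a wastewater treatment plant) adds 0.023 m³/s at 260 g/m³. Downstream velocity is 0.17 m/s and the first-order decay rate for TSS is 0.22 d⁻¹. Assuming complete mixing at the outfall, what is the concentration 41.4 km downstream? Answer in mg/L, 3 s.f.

After complete mixing, C₀ = (0.023·260 + 0.0976·19) / 0.1206 = 64.96 mg/L.
Travel time t = 4.14e+04 m / 0.17 m/s = 2.435e+05 s = 2.819 d.
C = 64.96·exp(−0.22·2.819) = 64.96·0.5379 = 34.94 mg/L.

34.9 mg/L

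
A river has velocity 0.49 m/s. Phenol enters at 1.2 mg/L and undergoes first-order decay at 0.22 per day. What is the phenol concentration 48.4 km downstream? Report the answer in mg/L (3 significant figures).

Travel time t = 48.4 km / 0.49 m/s = 4.84e+04/0.49 = 9.878e+04 s = 1.143 d.
First-order decay: C = 1.2·exp(−0.22·1.143) = 1.2·0.7776 = 0.9331 mg/L.

0.933 mg/L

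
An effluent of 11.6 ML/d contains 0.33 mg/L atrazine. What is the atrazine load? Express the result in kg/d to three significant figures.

11.6 ML/d = 0.1343 m³/s.
Mass flux = Q·C = 0.1343 m³/s × 0.33 g/m³ = 0.04431 g/s.
= 0.04431 g/s × 86.4 = 3.828 kg/d.

3.83 kg/d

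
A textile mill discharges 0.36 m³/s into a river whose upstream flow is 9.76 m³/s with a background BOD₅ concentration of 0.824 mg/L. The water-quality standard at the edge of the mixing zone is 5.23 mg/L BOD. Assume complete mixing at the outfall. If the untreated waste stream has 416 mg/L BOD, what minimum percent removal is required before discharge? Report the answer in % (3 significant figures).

Mass balance: 5.23·10.12 = 0.36·Cₑ + 9.76·0.824.
Cₑ = (52.93 − 8.042) / 0.36 = 124.7 mg/L.
Required removal = 1 − 124.7/416 = 70.03 %.

70.0 %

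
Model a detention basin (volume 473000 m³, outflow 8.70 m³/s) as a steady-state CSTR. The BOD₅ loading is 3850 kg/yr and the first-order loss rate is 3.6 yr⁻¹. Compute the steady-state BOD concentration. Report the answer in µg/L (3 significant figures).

Outflow Q = 8.70 m³/s × 3.156e+07 s/yr = 2.746e+08 m³/yr.
Steady-state CSTR mass balance: W = Q·C + k·V·C, so C = W/(Q + kV).
Q + kV = 2.746e+08 + 3.6·473000 = 2.763e+08 m³/yr.
C = 3850/2.763e+08 = 1.394e-05 kg/m³ = 0.01394 mg/L = 13.94 µg/L.

13.9 µg/L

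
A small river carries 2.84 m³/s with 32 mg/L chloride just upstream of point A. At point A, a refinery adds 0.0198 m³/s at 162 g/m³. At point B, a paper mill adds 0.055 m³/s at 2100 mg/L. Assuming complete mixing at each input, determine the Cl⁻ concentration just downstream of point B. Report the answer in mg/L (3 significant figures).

71.9 mg/L

After input A: C = (2.84·32 + 0.0198·162) / 2.86 = 32.9 mg/L.
After input B: C = (2.86·32.9 + 0.055·2100) / 2.915 = 71.9 mg/L.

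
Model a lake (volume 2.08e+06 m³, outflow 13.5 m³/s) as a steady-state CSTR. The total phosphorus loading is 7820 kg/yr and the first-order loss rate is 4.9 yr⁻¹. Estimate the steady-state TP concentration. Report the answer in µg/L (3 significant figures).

17.9 µg/L

Outflow Q = 13.5 m³/s × 3.156e+07 s/yr = 4.26e+08 m³/yr.
Steady-state CSTR mass balance: W = Q·C + k·V·C, so C = W/(Q + kV).
Q + kV = 4.26e+08 + 4.9·2.08e+06 = 4.362e+08 m³/yr.
C = 7820/4.362e+08 = 1.793e-05 kg/m³ = 0.01793 mg/L = 17.93 µg/L.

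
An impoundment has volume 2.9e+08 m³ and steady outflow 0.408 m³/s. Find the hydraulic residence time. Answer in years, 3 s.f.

22.5 yr

Q = 0.408 m³/s × 3.156e+07 s/yr = 1.288e+07 m³/yr.
Hydraulic residence time τ = V/Q = 2.9e+08/1.288e+07 = 22.52 yr.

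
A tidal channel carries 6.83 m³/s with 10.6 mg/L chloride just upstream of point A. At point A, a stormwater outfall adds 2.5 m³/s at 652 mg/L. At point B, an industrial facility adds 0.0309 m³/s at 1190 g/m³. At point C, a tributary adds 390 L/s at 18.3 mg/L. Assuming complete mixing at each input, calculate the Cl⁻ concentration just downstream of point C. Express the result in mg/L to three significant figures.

After input A: C = (6.83·10.6 + 2.5·652) / 9.33 = 182.5 mg/L.
After input B: C = (9.33·182.5 + 0.0309·1190) / 9.361 = 185.8 mg/L.
390 L/s = 0.39 m³/s.
After input C: C = (9.361·185.8 + 0.39·18.3) / 9.751 = 179.1 mg/L.

179 mg/L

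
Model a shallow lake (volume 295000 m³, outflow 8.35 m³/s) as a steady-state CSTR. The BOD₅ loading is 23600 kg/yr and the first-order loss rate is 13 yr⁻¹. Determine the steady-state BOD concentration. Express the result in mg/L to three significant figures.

Outflow Q = 8.35 m³/s × 3.156e+07 s/yr = 2.635e+08 m³/yr.
Steady-state CSTR mass balance: W = Q·C + k·V·C, so C = W/(Q + kV).
Q + kV = 2.635e+08 + 13·295000 = 2.673e+08 m³/yr.
C = 23600/2.673e+08 = 8.828e-05 kg/m³ = 0.08828 mg/L.

0.0883 mg/L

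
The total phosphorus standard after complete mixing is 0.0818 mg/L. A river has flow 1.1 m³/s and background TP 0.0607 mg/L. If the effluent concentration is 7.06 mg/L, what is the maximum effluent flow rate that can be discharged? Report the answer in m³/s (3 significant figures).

0.00333 m³/s

Mass balance at complete mixing: C_std·(Q_w + Q_r) = Q_w·C_e + Q_r·C_b.
Rearranging, Q_w = Q_r·(C_std − C_b)/(C_e − C_std) = 1.1·(0.0818 − 0.0607) / (7.06 − 0.0818) = 0.003326 m³/s.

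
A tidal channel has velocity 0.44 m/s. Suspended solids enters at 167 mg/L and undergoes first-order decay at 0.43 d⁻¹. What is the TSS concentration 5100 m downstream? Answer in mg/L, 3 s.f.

Travel time t = 5100 m / 0.44 m/s = 5100/0.44 = 1.159e+04 s = 0.1342 d.
First-order decay: C = 167·exp(−0.43·0.1342) = 167·0.9439 = 157.6 mg/L.

158 mg/L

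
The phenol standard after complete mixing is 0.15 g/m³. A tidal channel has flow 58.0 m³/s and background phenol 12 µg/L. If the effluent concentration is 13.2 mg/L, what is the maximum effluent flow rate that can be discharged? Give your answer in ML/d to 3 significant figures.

12 µg/L = 0.012 mg/L.
Mass balance at complete mixing: C_std·(Q_w + Q_r) = Q_w·C_e + Q_r·C_b.
Rearranging, Q_w = Q_r·(C_std − C_b)/(C_e − C_std) = 58.0·(0.15 − 0.012) / (13.2 − 0.15) = 0.6133 m³/s.
= 52.99 ML/d.

53.0 ML/d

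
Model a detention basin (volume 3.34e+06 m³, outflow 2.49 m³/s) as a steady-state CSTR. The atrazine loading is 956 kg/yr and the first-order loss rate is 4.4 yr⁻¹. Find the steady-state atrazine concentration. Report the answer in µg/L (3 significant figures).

Outflow Q = 2.49 m³/s × 3.156e+07 s/yr = 7.858e+07 m³/yr.
Steady-state CSTR mass balance: W = Q·C + k·V·C, so C = W/(Q + kV).
Q + kV = 7.858e+07 + 4.4·3.34e+06 = 9.327e+07 m³/yr.
C = 956/9.327e+07 = 1.025e-05 kg/m³ = 0.01025 mg/L = 10.25 µg/L.

10.2 µg/L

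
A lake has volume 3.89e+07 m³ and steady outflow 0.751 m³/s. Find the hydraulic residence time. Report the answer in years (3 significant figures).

1.64 yr

Q = 0.751 m³/s × 3.156e+07 s/yr = 2.37e+07 m³/yr.
Hydraulic residence time τ = V/Q = 3.89e+07/2.37e+07 = 1.641 yr.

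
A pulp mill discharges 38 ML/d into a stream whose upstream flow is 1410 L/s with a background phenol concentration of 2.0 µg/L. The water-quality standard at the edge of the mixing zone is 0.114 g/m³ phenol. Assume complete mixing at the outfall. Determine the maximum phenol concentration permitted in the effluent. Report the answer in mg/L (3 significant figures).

0.473 mg/L

38 ML/d = 0.4398 m³/s.
1410 L/s = 1.41 m³/s.
2.0 µg/L = 0.002 mg/L.
Mass balance: 0.114·1.85 = 0.4398·Cₑ + 1.41·0.002.
Cₑ = (0.2109 − 0.00282) / 0.4398 = 0.4731 mg/L.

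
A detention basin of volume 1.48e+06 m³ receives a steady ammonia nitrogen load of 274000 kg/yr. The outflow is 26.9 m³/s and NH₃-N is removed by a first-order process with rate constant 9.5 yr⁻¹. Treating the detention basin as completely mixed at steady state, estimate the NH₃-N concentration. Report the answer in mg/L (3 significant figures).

0.318 mg/L

Outflow Q = 26.9 m³/s × 3.156e+07 s/yr = 8.489e+08 m³/yr.
Steady-state CSTR mass balance: W = Q·C + k·V·C, so C = W/(Q + kV).
Q + kV = 8.489e+08 + 9.5·1.48e+06 = 8.63e+08 m³/yr.
C = 274000/8.63e+08 = 0.0003175 kg/m³ = 0.3175 mg/L.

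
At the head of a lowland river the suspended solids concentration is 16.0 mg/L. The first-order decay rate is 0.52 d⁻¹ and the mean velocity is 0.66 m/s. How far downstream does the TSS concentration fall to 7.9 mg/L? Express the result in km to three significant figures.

From C = C₀·e^(−kt), t = ln(C₀/C)/k = ln(16.0/7.9)/0.52 = 0.7057/0.52 = 1.357 d.
Distance = v·t = 0.66 m/s × 1.173e+05 s = 7.739e+04 m = 77.39 km.

77.4 km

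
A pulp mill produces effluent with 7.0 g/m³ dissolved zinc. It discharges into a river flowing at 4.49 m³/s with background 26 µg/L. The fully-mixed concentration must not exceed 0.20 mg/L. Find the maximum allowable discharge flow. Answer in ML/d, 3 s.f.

26 µg/L = 0.026 mg/L.
Mass balance at complete mixing: C_std·(Q_w + Q_r) = Q_w·C_e + Q_r·C_b.
Rearranging, Q_w = Q_r·(C_std − C_b)/(C_e − C_std) = 4.49·(0.2 − 0.026) / (7 − 0.2) = 0.1149 m³/s.
= 9.927 ML/d.

9.93 ML/d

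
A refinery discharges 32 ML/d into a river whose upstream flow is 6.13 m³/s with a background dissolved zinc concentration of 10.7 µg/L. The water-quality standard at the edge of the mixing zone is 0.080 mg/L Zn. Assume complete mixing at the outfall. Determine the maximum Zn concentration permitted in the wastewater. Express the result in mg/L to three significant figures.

32 ML/d = 0.3704 m³/s.
10.7 µg/L = 0.0107 mg/L.
Mass balance: 0.08·6.5 = 0.3704·Cₑ + 6.13·0.0107.
Cₑ = (0.52 − 0.06559) / 0.3704 = 1.227 mg/L.

1.23 mg/L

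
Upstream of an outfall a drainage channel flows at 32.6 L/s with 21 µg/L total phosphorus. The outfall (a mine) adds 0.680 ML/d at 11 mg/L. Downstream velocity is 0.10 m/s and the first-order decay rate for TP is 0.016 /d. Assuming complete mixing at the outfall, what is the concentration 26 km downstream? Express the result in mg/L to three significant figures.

0.680 ML/d = 0.00787 m³/s.
32.6 L/s = 0.0326 m³/s.
21 µg/L = 0.021 mg/L.
After complete mixing, C₀ = (0.00787·11 + 0.0326·0.021) / 0.04047 = 2.156 mg/L.
Travel time t = 2.6e+04 m / 0.10 m/s = 2.6e+05 s = 3.009 d.
C = 2.156·exp(−0.016·3.009) = 2.156·0.953 = 2.055 mg/L.

2.05 mg/L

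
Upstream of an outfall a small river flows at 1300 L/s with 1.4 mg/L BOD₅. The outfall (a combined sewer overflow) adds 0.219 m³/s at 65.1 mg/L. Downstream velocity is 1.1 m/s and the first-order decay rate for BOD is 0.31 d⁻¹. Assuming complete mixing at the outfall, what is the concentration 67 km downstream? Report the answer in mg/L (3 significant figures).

1300 L/s = 1.3 m³/s.
After complete mixing, C₀ = (0.219·65.1 + 1.3·1.4) / 1.519 = 10.58 mg/L.
Travel time t = 6.7e+04 m / 1.1 m/s = 6.091e+04 s = 0.705 d.
C = 10.58·exp(−0.31·0.705) = 10.58·0.8037 = 8.506 mg/L.

8.51 mg/L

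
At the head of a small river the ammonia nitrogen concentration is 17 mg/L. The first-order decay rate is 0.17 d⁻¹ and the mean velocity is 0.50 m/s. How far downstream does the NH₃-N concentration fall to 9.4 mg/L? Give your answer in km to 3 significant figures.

From C = C₀·e^(−kt), t = ln(C₀/C)/k = ln(17/9.4)/0.17 = 0.5925/0.17 = 3.485 d.
Distance = v·t = 0.50 m/s × 3.011e+05 s = 1.506e+05 m = 150.6 km.

151 km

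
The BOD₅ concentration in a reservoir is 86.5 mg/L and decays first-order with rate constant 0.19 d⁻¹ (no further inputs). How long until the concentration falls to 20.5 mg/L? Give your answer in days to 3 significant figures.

t = ln(C₀/C)/k = ln(86.5/20.5)/0.19 = 1.44/0.19 = 7.577 d.

7.58 d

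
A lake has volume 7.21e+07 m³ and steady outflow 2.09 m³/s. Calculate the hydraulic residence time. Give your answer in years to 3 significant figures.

1.09 yr

Q = 2.09 m³/s × 3.156e+07 s/yr = 6.596e+07 m³/yr.
Hydraulic residence time τ = V/Q = 7.21e+07/6.596e+07 = 1.093 yr.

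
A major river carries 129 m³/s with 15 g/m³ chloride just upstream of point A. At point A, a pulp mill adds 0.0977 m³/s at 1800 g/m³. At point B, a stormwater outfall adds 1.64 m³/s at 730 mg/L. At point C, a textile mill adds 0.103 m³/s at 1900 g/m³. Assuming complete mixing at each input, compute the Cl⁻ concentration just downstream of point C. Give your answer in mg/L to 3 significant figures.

After input A: C = (129·15 + 0.0977·1800) / 129.1 = 16.35 mg/L.
After input B: C = (129.1·16.35 + 1.64·730) / 130.7 = 25.3 mg/L.
After input C: C = (130.7·25.3 + 0.103·1900) / 130.8 = 26.78 mg/L.

26.8 mg/L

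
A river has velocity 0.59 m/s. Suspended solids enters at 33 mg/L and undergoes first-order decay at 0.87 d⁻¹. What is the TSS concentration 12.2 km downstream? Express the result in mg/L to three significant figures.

Travel time t = 12.2 km / 0.59 m/s = 1.22e+04/0.59 = 2.068e+04 s = 0.2393 d.
First-order decay: C = 33·exp(−0.87·0.2393) = 33·0.812 = 26.8 mg/L.

26.8 mg/L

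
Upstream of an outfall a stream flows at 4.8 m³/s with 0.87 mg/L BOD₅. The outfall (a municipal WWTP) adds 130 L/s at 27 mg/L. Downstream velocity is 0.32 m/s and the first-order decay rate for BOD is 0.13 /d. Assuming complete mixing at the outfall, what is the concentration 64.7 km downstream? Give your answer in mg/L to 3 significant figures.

1.15 mg/L

130 L/s = 0.13 m³/s.
After complete mixing, C₀ = (0.13·27 + 4.8·0.87) / 4.93 = 1.559 mg/L.
Travel time t = 6.47e+04 m / 0.32 m/s = 2.022e+05 s = 2.34 d.
C = 1.559·exp(−0.13·2.34) = 1.559·0.7377 = 1.15 mg/L.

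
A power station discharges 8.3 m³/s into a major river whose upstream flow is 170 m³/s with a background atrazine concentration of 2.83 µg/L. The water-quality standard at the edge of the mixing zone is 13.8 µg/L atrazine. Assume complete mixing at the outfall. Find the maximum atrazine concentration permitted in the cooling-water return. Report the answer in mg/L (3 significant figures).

0.238 mg/L

2.83 µg/L = 0.00283 mg/L.
13.8 µg/L = 0.0138 mg/L.
Mass balance: 0.0138·178.3 = 8.3·Cₑ + 170·0.00283.
Cₑ = (2.461 − 0.4811) / 8.3 = 0.2385 mg/L.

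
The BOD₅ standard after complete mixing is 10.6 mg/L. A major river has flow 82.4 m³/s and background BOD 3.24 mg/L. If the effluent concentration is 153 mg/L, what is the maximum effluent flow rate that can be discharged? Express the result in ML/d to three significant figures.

368 ML/d

Mass balance at complete mixing: C_std·(Q_w + Q_r) = Q_w·C_e + Q_r·C_b.
Rearranging, Q_w = Q_r·(C_std − C_b)/(C_e − C_std) = 82.4·(10.6 − 3.24) / (153 − 10.6) = 4.259 m³/s.
= 368 ML/d.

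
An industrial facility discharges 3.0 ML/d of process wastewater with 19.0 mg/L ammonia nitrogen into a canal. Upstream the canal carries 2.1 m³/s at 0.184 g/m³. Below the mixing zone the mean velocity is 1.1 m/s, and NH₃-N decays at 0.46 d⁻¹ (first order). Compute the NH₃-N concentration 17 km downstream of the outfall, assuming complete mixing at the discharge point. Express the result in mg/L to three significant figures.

3.0 ML/d = 0.03472 m³/s.
After complete mixing, C₀ = (0.03472·19 + 2.1·0.184) / 2.135 = 0.4901 mg/L.
Travel time t = 1.7e+04 m / 1.1 m/s = 1.545e+04 s = 0.1789 d.
C = 0.4901·exp(−0.46·0.1789) = 0.4901·0.921 = 0.4513 mg/L.

0.451 mg/L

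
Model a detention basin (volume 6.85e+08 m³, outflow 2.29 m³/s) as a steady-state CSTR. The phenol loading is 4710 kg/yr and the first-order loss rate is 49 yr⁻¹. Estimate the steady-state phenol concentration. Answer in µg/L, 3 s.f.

Outflow Q = 2.29 m³/s × 3.156e+07 s/yr = 7.227e+07 m³/yr.
Steady-state CSTR mass balance: W = Q·C + k·V·C, so C = W/(Q + kV).
Q + kV = 7.227e+07 + 49·6.85e+08 = 3.364e+10 m³/yr.
C = 4710/3.364e+10 = 1.4e-07 kg/m³ = 0.00014 mg/L = 0.14 µg/L.

0.140 µg/L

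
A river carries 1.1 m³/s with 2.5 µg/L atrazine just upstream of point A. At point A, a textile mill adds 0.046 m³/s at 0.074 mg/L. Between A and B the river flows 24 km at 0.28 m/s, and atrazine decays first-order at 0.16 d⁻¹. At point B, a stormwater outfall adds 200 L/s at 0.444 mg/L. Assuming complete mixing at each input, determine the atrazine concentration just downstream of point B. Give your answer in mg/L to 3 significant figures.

0.0699 mg/L

2.5 µg/L = 0.0025 mg/L.
After input A: C = (1.1·0.0025 + 0.046·0.074) / 1.146 = 0.00537 mg/L.
Over the 24 km reach to input B (t = 8.571e+04 s = 0.9921 d), decay gives C = 0.00537·exp(−0.16·0.9921) = 0.004582 mg/L.
200 L/s = 0.2 m³/s.
After input B: C = (1.146·0.004582 + 0.2·0.444) / 1.346 = 0.06987 mg/L.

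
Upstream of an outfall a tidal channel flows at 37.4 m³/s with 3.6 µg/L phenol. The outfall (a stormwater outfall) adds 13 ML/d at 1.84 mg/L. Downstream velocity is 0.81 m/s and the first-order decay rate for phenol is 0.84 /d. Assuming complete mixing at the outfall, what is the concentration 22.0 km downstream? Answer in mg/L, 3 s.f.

0.00842 mg/L

13 ML/d = 0.1505 m³/s.
3.6 µg/L = 0.0036 mg/L.
After complete mixing, C₀ = (0.1505·1.84 + 37.4·0.0036) / 37.55 = 0.01096 mg/L.
Travel time t = 2.2e+04 m / 0.81 m/s = 2.716e+04 s = 0.3144 d.
C = 0.01096·exp(−0.84·0.3144) = 0.01096·0.7679 = 0.008415 mg/L.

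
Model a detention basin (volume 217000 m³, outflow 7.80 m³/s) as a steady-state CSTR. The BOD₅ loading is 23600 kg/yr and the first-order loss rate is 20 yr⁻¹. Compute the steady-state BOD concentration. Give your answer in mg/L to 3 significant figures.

Outflow Q = 7.80 m³/s × 3.156e+07 s/yr = 2.461e+08 m³/yr.
Steady-state CSTR mass balance: W = Q·C + k·V·C, so C = W/(Q + kV).
Q + kV = 2.461e+08 + 20·217000 = 2.505e+08 m³/yr.
C = 23600/2.505e+08 = 9.422e-05 kg/m³ = 0.09422 mg/L.

0.0942 mg/L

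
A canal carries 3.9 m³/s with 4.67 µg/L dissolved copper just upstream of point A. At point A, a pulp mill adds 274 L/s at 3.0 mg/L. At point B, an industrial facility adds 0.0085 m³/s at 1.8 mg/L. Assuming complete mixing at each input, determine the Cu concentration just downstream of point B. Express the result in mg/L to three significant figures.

4.67 µg/L = 0.00467 mg/L.
274 L/s = 0.274 m³/s.
After input A: C = (3.9·0.00467 + 0.274·3) / 4.174 = 0.2013 mg/L.
After input B: C = (4.174·0.2013 + 0.0085·1.8) / 4.182 = 0.2045 mg/L.

0.205 mg/L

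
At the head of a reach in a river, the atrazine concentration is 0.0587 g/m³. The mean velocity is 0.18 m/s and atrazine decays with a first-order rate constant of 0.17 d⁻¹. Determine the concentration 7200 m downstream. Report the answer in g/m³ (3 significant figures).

0.0543 g/m³

Travel time t = 7200 m / 0.18 m/s = 7200/0.18 = 4e+04 s = 0.463 d.
First-order decay: C = 0.0587·exp(−0.17·0.463) = 0.0587·0.9243 = 0.05426 g/m³.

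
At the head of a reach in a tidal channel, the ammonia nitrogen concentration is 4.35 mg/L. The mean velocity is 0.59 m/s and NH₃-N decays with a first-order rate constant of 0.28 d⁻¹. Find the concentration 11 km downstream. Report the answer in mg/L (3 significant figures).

Travel time t = 11 km / 0.59 m/s = 1.1e+04/0.59 = 1.864e+04 s = 0.2158 d.
First-order decay: C = 4.35·exp(−0.28·0.2158) = 4.35·0.9414 = 4.095 mg/L.

4.09 mg/L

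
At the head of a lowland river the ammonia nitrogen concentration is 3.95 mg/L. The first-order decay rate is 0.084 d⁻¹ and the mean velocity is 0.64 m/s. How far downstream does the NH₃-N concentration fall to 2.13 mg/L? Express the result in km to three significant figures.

407 km

From C = C₀·e^(−kt), t = ln(C₀/C)/k = ln(3.95/2.13)/0.084 = 0.6176/0.084 = 7.352 d.
Distance = v·t = 0.64 m/s × 6.352e+05 s = 4.066e+05 m = 406.6 km.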